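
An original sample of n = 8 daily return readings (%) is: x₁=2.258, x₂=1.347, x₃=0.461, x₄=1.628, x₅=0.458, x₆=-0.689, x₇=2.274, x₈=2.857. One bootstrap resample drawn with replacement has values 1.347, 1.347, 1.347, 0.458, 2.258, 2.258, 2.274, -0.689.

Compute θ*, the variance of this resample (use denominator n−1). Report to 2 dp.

Mean = 1.3250; sum of squared deviations = 7.4509
s² = 7.4509 / 7 = 1.0644

θ* = 1.06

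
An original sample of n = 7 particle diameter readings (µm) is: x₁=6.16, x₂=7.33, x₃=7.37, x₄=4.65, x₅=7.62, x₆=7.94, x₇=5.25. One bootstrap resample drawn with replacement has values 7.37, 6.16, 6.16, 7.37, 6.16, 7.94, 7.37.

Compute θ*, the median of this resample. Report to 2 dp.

Sorted: 6.16, 6.16, 6.16, 7.37, 7.37, 7.37, 7.94
Median = middle value = 7.37

θ* = 7.37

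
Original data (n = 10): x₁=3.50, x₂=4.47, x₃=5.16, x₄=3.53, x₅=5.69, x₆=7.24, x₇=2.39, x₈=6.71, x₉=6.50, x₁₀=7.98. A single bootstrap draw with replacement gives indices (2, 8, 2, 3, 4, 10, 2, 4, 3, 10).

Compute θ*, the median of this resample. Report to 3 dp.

Resample values: 4.47, 6.71, 4.47, 5.16, 3.53, 7.98, 4.47, 3.53, 5.16, 7.98.
Sorted: 3.53, 3.53, 4.47, 4.47, 4.47, 5.16, 5.16, 6.71, 7.98, 7.98
Median = average of the two middle values = 4.815

θ* = 4.815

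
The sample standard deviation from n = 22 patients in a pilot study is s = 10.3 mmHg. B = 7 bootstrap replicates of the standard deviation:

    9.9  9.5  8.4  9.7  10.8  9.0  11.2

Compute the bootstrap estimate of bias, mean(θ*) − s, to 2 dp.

mean(θ*) = (9.9 + 9.5 + 8.4 + 9.7 + 10.8 + 9.0 + 11.2) / 7 = 9.786
bias = 9.786 − 10.3

bias = −0.51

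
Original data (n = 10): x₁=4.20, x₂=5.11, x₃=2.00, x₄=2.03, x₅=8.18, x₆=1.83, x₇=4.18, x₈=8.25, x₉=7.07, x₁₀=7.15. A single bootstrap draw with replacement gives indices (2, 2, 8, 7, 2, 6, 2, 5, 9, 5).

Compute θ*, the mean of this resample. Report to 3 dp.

Resample values: 5.11, 5.11, 8.25, 4.18, 5.11, 1.83, 5.11, 8.18, 7.07, 8.18.
Mean = (5.11 + 5.11 + 8.25 + 4.18 + 5.11 + 1.83 + 5.11 + 8.18 + 7.07 + 8.18) / 10 = 58.130 / 10 = 5.813

θ* = 5.813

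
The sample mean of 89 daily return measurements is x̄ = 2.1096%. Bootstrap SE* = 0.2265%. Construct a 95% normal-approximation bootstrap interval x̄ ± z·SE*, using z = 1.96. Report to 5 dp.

Margin = 1.96 × 0.2265 = 0.443940
Interval: 2.1096 ± 0.443940

(1.66566, 2.55354)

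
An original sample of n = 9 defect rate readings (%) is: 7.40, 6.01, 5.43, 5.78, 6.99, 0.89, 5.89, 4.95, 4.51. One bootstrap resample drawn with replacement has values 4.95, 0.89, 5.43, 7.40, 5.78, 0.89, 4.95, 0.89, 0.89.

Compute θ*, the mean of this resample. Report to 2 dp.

Mean = (4.95 + 0.89 + 5.43 + 7.40 + 5.78 + 0.89 + 4.95 + 0.89 + 0.89) / 9 = 32.070 / 9 = 3.56

θ* = 3.56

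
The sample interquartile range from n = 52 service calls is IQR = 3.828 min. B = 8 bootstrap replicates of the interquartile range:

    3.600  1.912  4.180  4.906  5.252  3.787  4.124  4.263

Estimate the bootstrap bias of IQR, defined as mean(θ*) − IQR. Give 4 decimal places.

bias = +0.1750

mean(θ*) = (3.600 + 1.912 + 4.180 + 4.906 + 5.252 + 3.787 + 4.124 + 4.263) / 8 = 4.00300
bias = 4.00300 − 3.828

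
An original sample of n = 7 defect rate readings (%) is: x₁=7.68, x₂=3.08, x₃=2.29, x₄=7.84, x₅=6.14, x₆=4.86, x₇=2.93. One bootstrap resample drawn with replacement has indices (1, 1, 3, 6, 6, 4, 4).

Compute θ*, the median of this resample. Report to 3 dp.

θ* = 7.680

Resample values: 7.68, 7.68, 2.29, 4.86, 4.86, 7.84, 7.84.
Sorted: 2.29, 4.86, 4.86, 7.68, 7.68, 7.84, 7.84
Median = middle value = 7.680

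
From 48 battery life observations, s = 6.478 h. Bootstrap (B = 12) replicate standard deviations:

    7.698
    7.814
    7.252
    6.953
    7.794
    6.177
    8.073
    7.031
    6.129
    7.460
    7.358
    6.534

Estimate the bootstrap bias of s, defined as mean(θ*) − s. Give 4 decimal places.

bias = +0.7114

mean(θ*) = (7.698 + 7.814 + 7.252 + 6.953 + 7.794 + 6.177 + 8.073 + 7.031 + 6.129 + 7.460 + 7.358 + 6.534) / 12 = 7.18942
bias = 7.18942 − 6.478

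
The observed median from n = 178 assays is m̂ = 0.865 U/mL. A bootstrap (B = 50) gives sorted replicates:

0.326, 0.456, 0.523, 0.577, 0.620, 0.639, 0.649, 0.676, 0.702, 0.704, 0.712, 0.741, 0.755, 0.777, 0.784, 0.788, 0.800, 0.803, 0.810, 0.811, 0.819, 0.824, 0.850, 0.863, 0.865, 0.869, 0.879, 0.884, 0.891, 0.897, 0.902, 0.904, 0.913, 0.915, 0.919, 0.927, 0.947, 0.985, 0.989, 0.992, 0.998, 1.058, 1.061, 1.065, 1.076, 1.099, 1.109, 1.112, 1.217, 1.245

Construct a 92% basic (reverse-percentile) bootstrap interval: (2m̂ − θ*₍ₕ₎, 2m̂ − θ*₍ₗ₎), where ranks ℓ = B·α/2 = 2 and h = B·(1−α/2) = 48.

(0.618, 1.274)

Percentile endpoints at ranks 2 and 48: θ*₍2₎ = 0.456, θ*₍48₎ = 1.112.
Basic interval reflects these around m̂:
  lower = 2 × 0.865 − 1.112 = 0.618
  upper = 2 × 0.865 − 0.456 = 1.274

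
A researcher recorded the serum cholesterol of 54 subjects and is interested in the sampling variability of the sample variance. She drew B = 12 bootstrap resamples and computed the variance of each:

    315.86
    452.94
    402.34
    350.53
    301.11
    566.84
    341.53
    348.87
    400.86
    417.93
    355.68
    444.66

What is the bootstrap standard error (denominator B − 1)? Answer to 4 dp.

Bootstrap SE is the standard deviation of the 12 replicate variances.
Mean of replicates: (315.86 + 452.94 + 402.34 + 350.53 + 301.11 + 566.84 + 341.53 + 348.87 + 400.86 + 417.93 + 355.68 + 444.66) / 12 = 4699.15000 / 12 = 391.59583
Sum of squared deviations: (−75.73583)² + (+61.34417)² + (+10.74417)² + (−41.06583)² + (−90.48583)² + (+175.24417)² + (−50.06583)² + (−42.72583)² + (+9.26417)² + (+26.33417)² + (−35.91583)² + (+53.06417)² = 59416.21749
Variance = 59416.21749 / 11 = 5401.47432
SE* = √5401.47432

SE* = 73.4947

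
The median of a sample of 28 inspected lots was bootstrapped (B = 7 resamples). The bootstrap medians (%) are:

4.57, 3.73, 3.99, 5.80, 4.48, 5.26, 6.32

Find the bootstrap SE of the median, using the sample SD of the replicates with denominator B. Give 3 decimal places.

Bootstrap SE is the standard deviation of the 7 replicate medians.
Mean of replicates: (4.57 + 3.73 + 3.99 + 5.80 + 4.48 + 5.26 + 6.32) / 7 = 34.1500 / 7 = 4.8786
Sum of squared deviations: (−0.3086)² + (−1.1486)² + (−0.8886)² + (+0.9214)² + (−0.3986)² + (+0.3814)² + (+1.4414)² = 5.4351
Variance = 5.4351 / 7 = 0.7764
SE* = √0.7764

SE* = 0.881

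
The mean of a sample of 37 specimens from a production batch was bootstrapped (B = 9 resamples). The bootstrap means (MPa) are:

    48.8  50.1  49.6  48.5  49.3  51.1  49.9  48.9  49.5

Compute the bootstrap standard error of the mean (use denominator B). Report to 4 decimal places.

Bootstrap SE is the standard deviation of the 9 replicate means.
Mean of replicates: (48.8 + 50.1 + 49.6 + 48.5 + 49.3 + 51.1 + 49.9 + 48.9 + 49.5) / 9 = 445.70000 / 9 = 49.52222
Sum of squared deviations: (−0.72222)² + (+0.57778)² + (+0.07778)² + (−1.02222)² + (−0.22222)² + (+1.57778)² + (+0.37778)² + (−0.62222)² + (−0.02222)² = 4.97556
Variance = 4.97556 / 9 = 0.55284
SE* = √0.55284

SE* = 0.7435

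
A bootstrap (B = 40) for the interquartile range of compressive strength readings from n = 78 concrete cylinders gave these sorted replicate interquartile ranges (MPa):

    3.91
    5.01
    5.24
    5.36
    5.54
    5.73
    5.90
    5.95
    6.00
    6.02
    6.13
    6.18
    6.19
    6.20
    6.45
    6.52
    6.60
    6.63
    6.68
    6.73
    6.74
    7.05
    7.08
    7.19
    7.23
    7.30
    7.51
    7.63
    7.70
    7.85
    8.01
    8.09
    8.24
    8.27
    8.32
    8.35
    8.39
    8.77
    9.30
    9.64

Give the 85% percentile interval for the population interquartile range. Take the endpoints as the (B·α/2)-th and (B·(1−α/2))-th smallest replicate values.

α = 0.15; lower rank = 40 × 0.075 = 3; upper rank = 40 × 0.925 = 37.
The 3rd smallest replicate is 5.24; the 37th is 8.39.

(5.24, 8.39)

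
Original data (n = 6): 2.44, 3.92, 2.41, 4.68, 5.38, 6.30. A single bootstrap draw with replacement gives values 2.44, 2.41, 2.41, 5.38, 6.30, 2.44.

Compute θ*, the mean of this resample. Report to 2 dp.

Mean = (2.44 + 2.41 + 2.41 + 5.38 + 6.30 + 2.44) / 6 = 21.380 / 6 = 3.56

θ* = 3.56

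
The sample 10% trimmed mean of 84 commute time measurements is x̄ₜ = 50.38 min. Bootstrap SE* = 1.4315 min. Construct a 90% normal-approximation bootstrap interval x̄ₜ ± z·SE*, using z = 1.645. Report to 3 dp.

Margin = 1.645 × 1.4315 = 2.3548
Interval: 50.38 ± 2.3548

(48.025, 52.735)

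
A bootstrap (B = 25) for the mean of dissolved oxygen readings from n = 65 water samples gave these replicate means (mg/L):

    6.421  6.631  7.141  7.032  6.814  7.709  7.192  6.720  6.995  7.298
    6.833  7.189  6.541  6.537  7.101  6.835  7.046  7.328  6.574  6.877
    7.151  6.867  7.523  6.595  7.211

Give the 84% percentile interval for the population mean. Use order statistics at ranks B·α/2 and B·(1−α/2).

Sorted replicates: 6.421, 6.537, 6.541, 6.574, 6.595, 6.631, 6.720, 6.814, 6.833, 6.835, 6.867, 6.877, 6.995, 7.032, 7.046, 7.101, 7.141, 7.151, 7.189, 7.192, 7.211, 7.298, 7.328, 7.523, 7.709
α = 0.16; lower rank = 25 × 0.080 = 2; upper rank = 25 × 0.920 = 23.
The 2nd smallest replicate is 6.537; the 23rd is 7.328.

(6.537, 7.328)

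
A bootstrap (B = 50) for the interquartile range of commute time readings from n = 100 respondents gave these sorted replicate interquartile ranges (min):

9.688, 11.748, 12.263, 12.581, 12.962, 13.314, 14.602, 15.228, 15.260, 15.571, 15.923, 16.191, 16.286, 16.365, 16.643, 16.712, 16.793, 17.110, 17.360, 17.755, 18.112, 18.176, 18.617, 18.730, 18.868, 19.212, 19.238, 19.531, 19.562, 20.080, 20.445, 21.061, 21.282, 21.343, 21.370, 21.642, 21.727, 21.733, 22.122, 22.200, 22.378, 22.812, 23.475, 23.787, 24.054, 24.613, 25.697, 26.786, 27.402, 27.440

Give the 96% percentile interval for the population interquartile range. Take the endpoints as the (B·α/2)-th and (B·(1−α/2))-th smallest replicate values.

(9.688, 27.402)

α = 0.04; lower rank = 50 × 0.020 = 1; upper rank = 50 × 0.980 = 49.
The 1st smallest replicate is 9.688; the 49th is 27.402.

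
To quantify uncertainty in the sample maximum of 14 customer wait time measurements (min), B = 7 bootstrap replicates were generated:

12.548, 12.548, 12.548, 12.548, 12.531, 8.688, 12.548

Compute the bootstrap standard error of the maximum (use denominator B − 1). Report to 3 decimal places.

SE* = 1.458

Bootstrap SE is the standard deviation of the 7 replicate maximums.
Mean of replicates: (12.548 + 12.548 + 12.548 + 12.548 + 12.531 + 8.688 + 12.548) / 7 = 83.9590 / 7 = 11.9941
Sum of squared deviations: (+0.5539)² + (+0.5539)² + (+0.5539)² + (+0.5539)² + (+0.5369)² + (−3.3061)² + (+0.5539)² = 12.7526
Variance = 12.7526 / 6 = 2.1254
SE* = √2.1254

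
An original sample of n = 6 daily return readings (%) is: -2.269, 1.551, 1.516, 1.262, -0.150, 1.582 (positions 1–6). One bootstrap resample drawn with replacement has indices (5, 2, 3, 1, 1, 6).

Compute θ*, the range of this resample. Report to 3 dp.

Resample values: -0.150, 1.551, 1.516, -2.269, -2.269, 1.582.
Range = 1.582 − -2.269 = 3.851

θ* = 3.851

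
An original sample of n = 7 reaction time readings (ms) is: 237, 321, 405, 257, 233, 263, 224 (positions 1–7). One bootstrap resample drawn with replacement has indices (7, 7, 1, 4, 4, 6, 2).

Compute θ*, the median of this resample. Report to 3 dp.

Resample values: 224, 224, 237, 257, 257, 263, 321.
Sorted: 224, 224, 237, 257, 257, 263, 321
Median = middle value = 257.000

θ* = 257.000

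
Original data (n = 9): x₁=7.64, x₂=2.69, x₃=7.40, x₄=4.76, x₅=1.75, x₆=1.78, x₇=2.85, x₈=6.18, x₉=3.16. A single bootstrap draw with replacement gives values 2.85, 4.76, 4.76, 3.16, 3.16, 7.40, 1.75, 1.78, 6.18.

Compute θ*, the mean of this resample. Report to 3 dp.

Mean = (2.85 + 4.76 + 4.76 + 3.16 + 3.16 + 7.40 + 1.75 + 1.78 + 6.18) / 9 = 35.800 / 9 = 3.978

θ* = 3.978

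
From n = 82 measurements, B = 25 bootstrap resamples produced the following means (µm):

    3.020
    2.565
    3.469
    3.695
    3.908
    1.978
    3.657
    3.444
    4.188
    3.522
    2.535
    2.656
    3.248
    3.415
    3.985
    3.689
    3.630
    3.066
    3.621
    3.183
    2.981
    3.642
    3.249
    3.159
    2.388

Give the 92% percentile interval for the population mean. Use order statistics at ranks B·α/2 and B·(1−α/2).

(1.978, 3.985)

Sorted replicates: 1.978, 2.388, 2.535, 2.565, 2.656, 2.981, 3.020, 3.066, 3.159, 3.183, 3.248, 3.249, 3.415, 3.444, 3.469, 3.522, 3.621, 3.630, 3.642, 3.657, 3.689, 3.695, 3.908, 3.985, 4.188
α = 0.08; lower rank = 25 × 0.040 = 1; upper rank = 25 × 0.960 = 24.
The 1st smallest replicate is 1.978; the 24th is 3.985.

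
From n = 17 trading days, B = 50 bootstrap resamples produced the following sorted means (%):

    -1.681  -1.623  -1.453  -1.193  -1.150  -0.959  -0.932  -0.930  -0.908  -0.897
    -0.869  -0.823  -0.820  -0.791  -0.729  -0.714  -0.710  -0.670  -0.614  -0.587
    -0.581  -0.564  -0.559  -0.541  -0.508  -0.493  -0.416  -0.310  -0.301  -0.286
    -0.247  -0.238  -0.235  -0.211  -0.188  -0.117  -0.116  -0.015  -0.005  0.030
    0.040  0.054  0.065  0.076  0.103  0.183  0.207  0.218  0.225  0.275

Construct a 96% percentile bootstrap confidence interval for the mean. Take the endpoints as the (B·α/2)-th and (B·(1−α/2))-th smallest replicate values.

(-1.681, 0.225)

α = 0.04; lower rank = 50 × 0.020 = 1; upper rank = 50 × 0.980 = 49.
The 1st smallest replicate is -1.681; the 49th is 0.225.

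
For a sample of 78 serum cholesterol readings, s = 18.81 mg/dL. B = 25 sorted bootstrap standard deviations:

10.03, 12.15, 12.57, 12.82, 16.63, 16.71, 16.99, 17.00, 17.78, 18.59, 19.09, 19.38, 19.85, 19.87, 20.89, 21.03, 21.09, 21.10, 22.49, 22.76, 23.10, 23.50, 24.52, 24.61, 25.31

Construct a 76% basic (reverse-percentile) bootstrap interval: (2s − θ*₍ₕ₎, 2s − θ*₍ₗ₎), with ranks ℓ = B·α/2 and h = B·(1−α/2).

Percentile endpoints at ranks 3 and 22: θ*₍3₎ = 12.57, θ*₍22₎ = 23.50.
Basic interval reflects these around s:
  lower = 2 × 18.81 − 23.50 = 14.12
  upper = 2 × 18.81 − 12.57 = 25.05

(14.12, 25.05)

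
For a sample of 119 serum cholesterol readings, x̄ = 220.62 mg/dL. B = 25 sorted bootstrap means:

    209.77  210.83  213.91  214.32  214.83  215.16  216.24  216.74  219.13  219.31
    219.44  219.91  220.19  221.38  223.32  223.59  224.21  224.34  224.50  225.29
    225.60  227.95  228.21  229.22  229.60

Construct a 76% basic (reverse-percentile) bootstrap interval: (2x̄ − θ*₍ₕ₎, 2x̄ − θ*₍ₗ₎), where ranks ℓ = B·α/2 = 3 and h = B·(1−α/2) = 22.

Percentile endpoints at ranks 3 and 22: θ*₍3₎ = 213.91, θ*₍22₎ = 227.95.
Basic interval reflects these around x̄:
  lower = 2 × 220.62 − 227.95 = 213.29
  upper = 2 × 220.62 − 213.91 = 227.33

(213.29, 227.33)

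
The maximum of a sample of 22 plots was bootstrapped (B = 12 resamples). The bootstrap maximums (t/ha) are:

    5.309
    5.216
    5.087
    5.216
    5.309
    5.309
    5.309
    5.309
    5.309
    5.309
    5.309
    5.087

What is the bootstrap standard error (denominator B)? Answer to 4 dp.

SE* = 0.0831

Bootstrap SE is the standard deviation of the 12 replicate maximums.
Mean of replicates: (5.309 + 5.216 + 5.087 + 5.216 + 5.309 + 5.309 + 5.309 + 5.309 + 5.309 + 5.309 + 5.309 + 5.087) / 12 = 63.07800 / 12 = 5.25650
Sum of squared deviations: (+0.05250)² + (−0.04050)² + (−0.16950)² + (−0.04050)² + (+0.05250)² + (+0.05250)² + (+0.05250)² + (+0.05250)² + (+0.05250)² + (+0.05250)² + (+0.05250)² + (−0.16950)² = 0.08279
Variance = 0.08279 / 12 = 0.00690
SE* = √0.00690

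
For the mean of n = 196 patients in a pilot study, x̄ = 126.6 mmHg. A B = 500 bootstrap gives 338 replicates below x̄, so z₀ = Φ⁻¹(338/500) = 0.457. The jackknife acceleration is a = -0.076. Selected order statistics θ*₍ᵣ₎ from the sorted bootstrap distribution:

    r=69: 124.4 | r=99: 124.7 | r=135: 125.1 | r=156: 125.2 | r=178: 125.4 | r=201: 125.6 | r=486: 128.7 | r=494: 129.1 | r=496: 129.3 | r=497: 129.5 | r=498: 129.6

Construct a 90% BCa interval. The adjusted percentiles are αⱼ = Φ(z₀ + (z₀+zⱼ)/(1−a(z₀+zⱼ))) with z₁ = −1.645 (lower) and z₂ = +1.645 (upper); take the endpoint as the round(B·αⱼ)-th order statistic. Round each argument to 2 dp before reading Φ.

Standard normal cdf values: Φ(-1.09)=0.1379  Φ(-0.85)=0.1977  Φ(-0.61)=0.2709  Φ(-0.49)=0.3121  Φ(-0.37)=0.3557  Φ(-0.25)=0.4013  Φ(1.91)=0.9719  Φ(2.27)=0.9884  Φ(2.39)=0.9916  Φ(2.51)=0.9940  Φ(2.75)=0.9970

(124.7, 129.1)

Lower: z₀ + z₁ = 0.457 + (-1.645) = -1.188; 1 − a(z₀+z₁) = 1 − (-0.076)(-1.188) = 0.9097; argument = 0.457 + (-1.188)/0.9097 = -0.8489 → -0.85.
α₁ = Φ(-0.85) = 0.1977; rank = round(500 × 0.1977) = 99; θ*₍99₎ = 124.7.
Upper: z₀ + z₂ = 2.102; 1 − a(z₀+z₂) = 1.1598; argument = 2.2695 → 2.27; α₂ = 0.9884; rank = 494; θ*₍494₎ = 129.1.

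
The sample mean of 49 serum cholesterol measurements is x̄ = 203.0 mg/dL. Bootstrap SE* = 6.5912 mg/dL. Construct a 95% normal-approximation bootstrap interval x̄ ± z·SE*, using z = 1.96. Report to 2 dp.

Margin = 1.96 × 6.5912 = 12.919
Interval: 203.0 ± 12.919

(190.08, 215.92)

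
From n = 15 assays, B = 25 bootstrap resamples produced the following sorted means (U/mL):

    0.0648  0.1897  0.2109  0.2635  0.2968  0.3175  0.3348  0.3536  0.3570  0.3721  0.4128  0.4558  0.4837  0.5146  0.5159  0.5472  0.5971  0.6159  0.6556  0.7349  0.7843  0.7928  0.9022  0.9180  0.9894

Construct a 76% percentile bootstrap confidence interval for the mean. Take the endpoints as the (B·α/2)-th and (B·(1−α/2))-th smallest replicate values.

(0.2109, 0.7928)

α = 0.24; lower rank = 25 × 0.120 = 3; upper rank = 25 × 0.880 = 22.
The 3rd smallest replicate is 0.2109; the 22nd is 0.7928.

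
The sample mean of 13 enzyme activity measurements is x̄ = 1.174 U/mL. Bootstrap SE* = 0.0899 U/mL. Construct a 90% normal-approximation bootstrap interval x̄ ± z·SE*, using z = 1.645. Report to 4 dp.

Margin = 1.645 × 0.0899 = 0.14789
Interval: 1.174 ± 0.14789

(1.0261, 1.3219)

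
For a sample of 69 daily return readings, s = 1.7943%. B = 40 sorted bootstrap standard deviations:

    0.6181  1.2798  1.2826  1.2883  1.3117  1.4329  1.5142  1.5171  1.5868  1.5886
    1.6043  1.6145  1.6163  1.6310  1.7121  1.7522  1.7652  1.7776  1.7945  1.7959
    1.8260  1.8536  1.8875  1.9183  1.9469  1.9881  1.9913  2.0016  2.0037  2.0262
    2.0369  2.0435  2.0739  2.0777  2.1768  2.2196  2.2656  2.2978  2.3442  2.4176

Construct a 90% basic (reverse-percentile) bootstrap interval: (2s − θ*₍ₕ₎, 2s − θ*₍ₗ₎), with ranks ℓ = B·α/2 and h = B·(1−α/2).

(1.2908, 2.3088)

Percentile endpoints at ranks 2 and 38: θ*₍2₎ = 1.2798, θ*₍38₎ = 2.2978.
Basic interval reflects these around s:
  lower = 2 × 1.7943 − 2.2978 = 1.2908
  upper = 2 × 1.7943 − 1.2798 = 2.3088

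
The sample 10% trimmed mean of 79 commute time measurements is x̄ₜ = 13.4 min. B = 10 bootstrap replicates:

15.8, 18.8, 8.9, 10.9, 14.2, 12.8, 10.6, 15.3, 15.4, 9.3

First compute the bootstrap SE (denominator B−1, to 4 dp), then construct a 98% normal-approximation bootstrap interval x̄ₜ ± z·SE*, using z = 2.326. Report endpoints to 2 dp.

Mean of replicates = 13.2000; sum of squared deviations = 94.2800; SE* = √(94.2800/9) = 3.2366
Margin = 2.326 × 3.2366 = 7.528
Interval: 13.4 ± 7.528

(5.87, 20.93)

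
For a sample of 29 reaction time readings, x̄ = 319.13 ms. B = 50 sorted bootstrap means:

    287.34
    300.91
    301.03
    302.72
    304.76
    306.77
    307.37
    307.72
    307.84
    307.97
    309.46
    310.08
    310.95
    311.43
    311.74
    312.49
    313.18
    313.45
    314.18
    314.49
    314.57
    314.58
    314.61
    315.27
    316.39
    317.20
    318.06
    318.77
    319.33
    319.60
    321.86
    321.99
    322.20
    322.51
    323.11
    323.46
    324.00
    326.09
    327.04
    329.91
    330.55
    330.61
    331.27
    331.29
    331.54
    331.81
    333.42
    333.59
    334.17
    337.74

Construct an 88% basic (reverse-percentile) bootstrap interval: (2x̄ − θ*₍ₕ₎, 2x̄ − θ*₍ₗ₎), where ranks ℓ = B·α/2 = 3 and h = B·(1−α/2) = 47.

Percentile endpoints at ranks 3 and 47: θ*₍3₎ = 301.03, θ*₍47₎ = 333.42.
Basic interval reflects these around x̄:
  lower = 2 × 319.13 − 333.42 = 304.84
  upper = 2 × 319.13 − 301.03 = 337.23

(304.84, 337.23)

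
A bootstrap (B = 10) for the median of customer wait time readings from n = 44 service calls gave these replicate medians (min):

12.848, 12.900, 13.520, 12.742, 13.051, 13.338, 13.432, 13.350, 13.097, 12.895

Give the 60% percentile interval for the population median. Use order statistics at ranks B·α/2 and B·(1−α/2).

(12.848, 13.350)

Sorted replicates: 12.742, 12.848, 12.895, 12.900, 13.051, 13.097, 13.338, 13.350, 13.432, 13.520
α = 0.40; lower rank = 10 × 0.200 = 2; upper rank = 10 × 0.800 = 8.
The 2nd smallest replicate is 12.848; the 8th is 13.350.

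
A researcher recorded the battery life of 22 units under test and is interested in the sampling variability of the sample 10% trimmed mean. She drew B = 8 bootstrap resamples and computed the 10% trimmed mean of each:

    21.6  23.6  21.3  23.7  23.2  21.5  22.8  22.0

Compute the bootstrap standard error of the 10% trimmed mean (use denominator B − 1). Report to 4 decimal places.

SE* = 0.9797

Bootstrap SE is the standard deviation of the 8 replicate 10% trimmed means.
Mean of replicates: (21.6 + 23.6 + 21.3 + 23.7 + 23.2 + 21.5 + 22.8 + 22.0) / 8 = 179.70000 / 8 = 22.46250
Sum of squared deviations: (−0.86250)² + (+1.13750)² + (−1.16250)² + (+1.23750)² + (+0.73750)² + (−0.96250)² + (+0.33750)² + (−0.46250)² = 6.71875
Variance = 6.71875 / 7 = 0.95982
SE* = √0.95982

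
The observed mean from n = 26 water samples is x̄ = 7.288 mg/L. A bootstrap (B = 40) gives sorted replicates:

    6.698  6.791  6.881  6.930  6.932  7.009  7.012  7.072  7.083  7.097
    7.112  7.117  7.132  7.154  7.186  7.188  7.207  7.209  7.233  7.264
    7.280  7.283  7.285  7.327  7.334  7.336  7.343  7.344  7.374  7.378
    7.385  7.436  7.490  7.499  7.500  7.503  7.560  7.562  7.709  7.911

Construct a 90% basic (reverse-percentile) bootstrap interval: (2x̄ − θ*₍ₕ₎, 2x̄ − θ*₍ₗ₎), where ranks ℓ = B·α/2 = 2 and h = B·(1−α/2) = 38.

Percentile endpoints at ranks 2 and 38: θ*₍2₎ = 6.791, θ*₍38₎ = 7.562.
Basic interval reflects these around x̄:
  lower = 2 × 7.288 − 7.562 = 7.014
  upper = 2 × 7.288 − 6.791 = 7.785

(7.014, 7.785)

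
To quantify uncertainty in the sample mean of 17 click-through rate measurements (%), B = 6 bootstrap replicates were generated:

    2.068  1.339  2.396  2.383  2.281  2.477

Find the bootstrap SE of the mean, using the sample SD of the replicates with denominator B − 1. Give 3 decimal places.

SE* = 0.425

Bootstrap SE is the standard deviation of the 6 replicate means.
Mean of replicates: (2.068 + 1.339 + 2.396 + 2.383 + 2.281 + 2.477) / 6 = 12.9440 / 6 = 2.1573
Sum of squared deviations: (−0.0893)² + (−0.8183)² + (+0.2387)² + (+0.2257)² + (+0.1237)² + (+0.3197)² = 0.9030
Variance = 0.9030 / 5 = 0.1806
SE* = √0.1806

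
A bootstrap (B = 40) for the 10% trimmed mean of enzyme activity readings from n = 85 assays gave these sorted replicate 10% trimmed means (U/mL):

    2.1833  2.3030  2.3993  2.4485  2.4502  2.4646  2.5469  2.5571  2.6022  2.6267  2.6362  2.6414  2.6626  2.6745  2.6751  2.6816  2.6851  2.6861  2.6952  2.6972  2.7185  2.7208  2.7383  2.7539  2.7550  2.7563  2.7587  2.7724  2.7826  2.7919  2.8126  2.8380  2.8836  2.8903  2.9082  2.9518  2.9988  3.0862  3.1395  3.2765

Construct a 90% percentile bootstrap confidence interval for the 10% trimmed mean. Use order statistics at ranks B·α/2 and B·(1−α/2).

(2.3030, 3.0862)

α = 0.10; lower rank = 40 × 0.050 = 2; upper rank = 40 × 0.950 = 38.
The 2nd smallest replicate is 2.3030; the 38th is 3.0862.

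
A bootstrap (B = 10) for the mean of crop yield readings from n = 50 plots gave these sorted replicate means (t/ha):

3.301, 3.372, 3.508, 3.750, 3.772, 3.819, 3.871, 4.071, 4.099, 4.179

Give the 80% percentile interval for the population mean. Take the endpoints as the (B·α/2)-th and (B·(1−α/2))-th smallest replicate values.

α = 0.20; lower rank = 10 × 0.100 = 1; upper rank = 10 × 0.900 = 9.
The 1st smallest replicate is 3.301; the 9th is 4.099.

(3.301, 4.099)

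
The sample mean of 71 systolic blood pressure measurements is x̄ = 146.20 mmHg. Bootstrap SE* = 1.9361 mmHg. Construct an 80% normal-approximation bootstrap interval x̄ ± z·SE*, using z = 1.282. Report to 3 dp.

Margin = 1.282 × 1.9361 = 2.4821
Interval: 146.20 ± 2.4821

(143.718, 148.682)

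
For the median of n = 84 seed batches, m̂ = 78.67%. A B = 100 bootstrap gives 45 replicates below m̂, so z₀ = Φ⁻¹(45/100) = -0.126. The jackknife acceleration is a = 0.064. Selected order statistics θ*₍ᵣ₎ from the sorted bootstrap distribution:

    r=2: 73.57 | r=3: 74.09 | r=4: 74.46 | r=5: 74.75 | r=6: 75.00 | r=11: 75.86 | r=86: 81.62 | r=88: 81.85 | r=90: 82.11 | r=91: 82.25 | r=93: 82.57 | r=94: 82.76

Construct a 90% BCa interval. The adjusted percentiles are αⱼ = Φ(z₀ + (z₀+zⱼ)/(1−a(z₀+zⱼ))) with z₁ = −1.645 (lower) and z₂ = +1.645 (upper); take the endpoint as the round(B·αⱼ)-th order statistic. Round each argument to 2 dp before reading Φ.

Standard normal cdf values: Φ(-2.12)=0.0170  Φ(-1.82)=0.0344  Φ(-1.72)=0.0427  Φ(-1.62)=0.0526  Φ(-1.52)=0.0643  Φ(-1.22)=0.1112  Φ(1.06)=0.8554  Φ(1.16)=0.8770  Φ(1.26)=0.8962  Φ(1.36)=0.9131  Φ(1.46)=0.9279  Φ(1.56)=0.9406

(74.46, 82.76)

Lower: z₀ + z₁ = -0.126 + (-1.645) = -1.771; 1 − a(z₀+z₁) = 1 − (0.064)(-1.771) = 1.1133; argument = -0.126 + (-1.771)/1.1133 = -1.7167 → -1.72.
α₁ = Φ(-1.72) = 0.0427; rank = round(100 × 0.0427) = 4; θ*₍4₎ = 74.46.
Upper: z₀ + z₂ = 1.519; 1 − a(z₀+z₂) = 0.9028; argument = 1.5566 → 1.56; α₂ = 0.9406; rank = 94; θ*₍94₎ = 82.76.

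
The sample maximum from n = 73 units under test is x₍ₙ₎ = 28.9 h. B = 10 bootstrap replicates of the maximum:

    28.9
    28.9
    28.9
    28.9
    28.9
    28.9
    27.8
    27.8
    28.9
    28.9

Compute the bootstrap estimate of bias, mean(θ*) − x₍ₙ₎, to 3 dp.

mean(θ*) = (28.9 + 28.9 + 28.9 + 28.9 + 28.9 + 28.9 + 27.8 + 27.8 + 28.9 + 28.9) / 10 = 28.6800
bias = 28.6800 − 28.9

bias = −0.220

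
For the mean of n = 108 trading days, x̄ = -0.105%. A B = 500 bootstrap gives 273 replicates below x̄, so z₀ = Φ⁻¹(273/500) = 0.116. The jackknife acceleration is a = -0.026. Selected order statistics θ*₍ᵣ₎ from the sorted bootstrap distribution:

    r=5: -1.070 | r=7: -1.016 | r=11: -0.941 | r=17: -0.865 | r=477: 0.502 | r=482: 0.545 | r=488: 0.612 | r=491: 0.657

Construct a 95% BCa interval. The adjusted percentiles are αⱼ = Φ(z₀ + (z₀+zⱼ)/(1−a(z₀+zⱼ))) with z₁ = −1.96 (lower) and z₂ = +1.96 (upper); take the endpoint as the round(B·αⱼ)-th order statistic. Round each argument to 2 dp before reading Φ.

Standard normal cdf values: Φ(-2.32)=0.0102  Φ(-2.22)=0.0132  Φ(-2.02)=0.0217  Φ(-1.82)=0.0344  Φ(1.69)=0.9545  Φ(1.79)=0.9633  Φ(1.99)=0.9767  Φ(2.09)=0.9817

(-0.865, 0.657)

Lower: z₀ + z₁ = 0.116 + (-1.960) = -1.844; 1 − a(z₀+z₁) = 1 − (-0.026)(-1.844) = 0.9521; argument = 0.116 + (-1.844)/0.9521 = -1.8209 → -1.82.
α₁ = Φ(-1.82) = 0.0344; rank = round(500 × 0.0344) = 17; θ*₍17₎ = -0.865.
Upper: z₀ + z₂ = 2.076; 1 − a(z₀+z₂) = 1.0540; argument = 2.0857 → 2.09; α₂ = 0.9817; rank = 491; θ*₍491₎ = 0.657.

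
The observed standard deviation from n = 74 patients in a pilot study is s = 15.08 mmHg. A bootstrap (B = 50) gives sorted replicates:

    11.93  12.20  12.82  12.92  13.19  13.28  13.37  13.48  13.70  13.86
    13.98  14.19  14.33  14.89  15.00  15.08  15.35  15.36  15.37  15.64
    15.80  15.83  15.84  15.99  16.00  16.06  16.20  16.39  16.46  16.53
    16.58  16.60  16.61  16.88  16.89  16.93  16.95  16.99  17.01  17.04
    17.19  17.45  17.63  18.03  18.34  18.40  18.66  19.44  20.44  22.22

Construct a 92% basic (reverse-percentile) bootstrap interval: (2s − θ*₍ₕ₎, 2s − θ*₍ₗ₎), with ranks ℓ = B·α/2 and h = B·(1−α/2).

(10.72, 17.96)

Percentile endpoints at ranks 2 and 48: θ*₍2₎ = 12.20, θ*₍48₎ = 19.44.
Basic interval reflects these around s:
  lower = 2 × 15.08 − 19.44 = 10.72
  upper = 2 × 15.08 − 12.20 = 17.96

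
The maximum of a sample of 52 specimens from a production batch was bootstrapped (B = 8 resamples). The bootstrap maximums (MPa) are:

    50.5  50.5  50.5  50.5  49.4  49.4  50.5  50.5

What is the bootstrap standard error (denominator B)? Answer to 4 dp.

SE* = 0.4763

Bootstrap SE is the standard deviation of the 8 replicate maximums.
Mean of replicates: (50.5 + 50.5 + 50.5 + 50.5 + 49.4 + 49.4 + 50.5 + 50.5) / 8 = 401.80000 / 8 = 50.22500
Sum of squared deviations: (+0.27500)² + (+0.27500)² + (+0.27500)² + (+0.27500)² + (−0.82500)² + (−0.82500)² + (+0.27500)² + (+0.27500)² = 1.81500
Variance = 1.81500 / 8 = 0.22688
SE* = √0.22688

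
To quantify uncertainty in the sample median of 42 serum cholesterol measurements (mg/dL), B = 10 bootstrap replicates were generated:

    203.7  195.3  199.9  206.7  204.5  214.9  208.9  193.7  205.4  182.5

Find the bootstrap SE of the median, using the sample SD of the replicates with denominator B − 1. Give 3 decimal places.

SE* = 9.148

Bootstrap SE is the standard deviation of the 10 replicate medians.
Mean of replicates: (203.7 + 195.3 + 199.9 + 206.7 + 204.5 + 214.9 + 208.9 + 193.7 + 205.4 + 182.5) / 10 = 2015.5000 / 10 = 201.5500
Sum of squared deviations: (+2.1500)² + (−6.2500)² + (−1.6500)² + (+5.1500)² + (+2.9500)² + (+13.3500)² + (+7.3500)² + (−7.8500)² + (+3.8500)² + (−19.0500)² = 753.2250
Variance = 753.2250 / 9 = 83.6917
SE* = √83.6917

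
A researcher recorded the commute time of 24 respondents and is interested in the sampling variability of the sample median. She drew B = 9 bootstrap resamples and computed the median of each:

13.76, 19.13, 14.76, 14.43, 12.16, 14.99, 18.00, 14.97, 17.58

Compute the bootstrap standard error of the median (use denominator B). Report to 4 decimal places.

Bootstrap SE is the standard deviation of the 9 replicate medians.
Mean of replicates: (13.76 + 19.13 + 14.76 + 14.43 + 12.16 + 14.99 + 18.00 + 14.97 + 17.58) / 9 = 139.78000 / 9 = 15.53111
Sum of squared deviations: (−1.77111)² + (+3.59889)² + (−0.77111)² + (−1.10111)² + (−3.37111)² + (−0.54111)² + (+2.46889)² + (−0.56111)² + (+2.04889)² = 40.16129
Variance = 40.16129 / 9 = 4.46237
SE* = √4.46237

SE* = 2.1124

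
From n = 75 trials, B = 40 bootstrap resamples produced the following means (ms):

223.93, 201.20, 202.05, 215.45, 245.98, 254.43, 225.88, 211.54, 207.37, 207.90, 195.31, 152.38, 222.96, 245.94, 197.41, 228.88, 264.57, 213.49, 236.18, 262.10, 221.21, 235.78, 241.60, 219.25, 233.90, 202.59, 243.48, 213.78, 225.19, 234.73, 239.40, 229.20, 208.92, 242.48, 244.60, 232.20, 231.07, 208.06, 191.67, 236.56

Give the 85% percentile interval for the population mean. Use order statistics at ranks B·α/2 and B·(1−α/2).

(195.31, 245.98)

Sorted replicates: 152.38, 191.67, 195.31, 197.41, 201.20, 202.05, 202.59, 207.37, 207.90, 208.06, 208.92, 211.54, 213.49, 213.78, 215.45, 219.25, 221.21, 222.96, 223.93, 225.19, 225.88, 228.88, 229.20, 231.07, 232.20, 233.90, 234.73, 235.78, 236.18, 236.56, 239.40, 241.60, 242.48, 243.48, 244.60, 245.94, 245.98, 254.43, 262.10, 264.57
α = 0.15; lower rank = 40 × 0.075 = 3; upper rank = 40 × 0.925 = 37.
The 3rd smallest replicate is 195.31; the 37th is 245.98.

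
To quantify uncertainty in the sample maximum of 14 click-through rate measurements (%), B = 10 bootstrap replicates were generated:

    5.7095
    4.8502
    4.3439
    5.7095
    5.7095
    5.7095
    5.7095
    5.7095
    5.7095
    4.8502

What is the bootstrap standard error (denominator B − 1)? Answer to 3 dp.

SE* = 0.515

Bootstrap SE is the standard deviation of the 10 replicate maximums.
Mean of replicates: (5.7095 + 4.8502 + 4.3439 + 5.7095 + 5.7095 + 5.7095 + 5.7095 + 5.7095 + 5.7095 + 4.8502) / 10 = 54.01080 / 10 = 5.40108
Sum of squared deviations: (+0.30842)² + (−0.55088)² + (−1.05718)² + (+0.30842)² + (+0.30842)² + (+0.30842)² + (+0.30842)² + (+0.30842)² + (+0.30842)² + (−0.55088)² = 2.39043
Variance = 2.39043 / 9 = 0.26560
SE* = √0.26560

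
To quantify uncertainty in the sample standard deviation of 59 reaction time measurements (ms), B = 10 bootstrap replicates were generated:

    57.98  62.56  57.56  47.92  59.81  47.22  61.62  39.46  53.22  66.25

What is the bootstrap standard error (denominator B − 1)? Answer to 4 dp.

SE* = 8.3008

Bootstrap SE is the standard deviation of the 10 replicate standard deviations.
Mean of replicates: (57.98 + 62.56 + 57.56 + 47.92 + 59.81 + 47.22 + 61.62 + 39.46 + 53.22 + 66.25) / 10 = 553.60000 / 10 = 55.36000
Sum of squared deviations: (+2.62000)² + (+7.20000)² + (+2.20000)² + (−7.44000)² + (+4.45000)² + (−8.14000)² + (+6.26000)² + (−15.90000)² + (−2.14000)² + (+10.89000)² = 620.12940
Variance = 620.12940 / 9 = 68.90327
SE* = √68.90327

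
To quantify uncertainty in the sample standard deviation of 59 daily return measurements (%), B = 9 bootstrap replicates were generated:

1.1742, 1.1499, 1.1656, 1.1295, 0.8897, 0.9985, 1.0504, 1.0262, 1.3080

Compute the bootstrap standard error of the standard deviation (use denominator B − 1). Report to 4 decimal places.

SE* = 0.1219

Bootstrap SE is the standard deviation of the 9 replicate standard deviations.
Mean of replicates: (1.1742 + 1.1499 + 1.1656 + 1.1295 + 0.8897 + 0.9985 + 1.0504 + 1.0262 + 1.3080) / 9 = 9.89200 / 9 = 1.09911
Sum of squared deviations: (+0.07509)² + (+0.05079)² + (+0.06649)² + (+0.03039)² + (−0.20941)² + (−0.10061)² + (−0.04871)² + (−0.07291)² + (+0.20889)² = 0.11886
Variance = 0.11886 / 8 = 0.01486
SE* = √0.01486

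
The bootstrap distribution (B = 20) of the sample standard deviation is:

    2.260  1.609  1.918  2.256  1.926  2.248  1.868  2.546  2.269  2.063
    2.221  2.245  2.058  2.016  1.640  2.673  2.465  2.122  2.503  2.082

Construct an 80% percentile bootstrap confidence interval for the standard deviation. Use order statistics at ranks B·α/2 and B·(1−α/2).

Sorted replicates: 1.609, 1.640, 1.868, 1.918, 1.926, 2.016, 2.058, 2.063, 2.082, 2.122, 2.221, 2.245, 2.248, 2.256, 2.260, 2.269, 2.465, 2.503, 2.546, 2.673
α = 0.20; lower rank = 20 × 0.100 = 2; upper rank = 20 × 0.900 = 18.
The 2nd smallest replicate is 1.640; the 18th is 2.503.

(1.640, 2.503)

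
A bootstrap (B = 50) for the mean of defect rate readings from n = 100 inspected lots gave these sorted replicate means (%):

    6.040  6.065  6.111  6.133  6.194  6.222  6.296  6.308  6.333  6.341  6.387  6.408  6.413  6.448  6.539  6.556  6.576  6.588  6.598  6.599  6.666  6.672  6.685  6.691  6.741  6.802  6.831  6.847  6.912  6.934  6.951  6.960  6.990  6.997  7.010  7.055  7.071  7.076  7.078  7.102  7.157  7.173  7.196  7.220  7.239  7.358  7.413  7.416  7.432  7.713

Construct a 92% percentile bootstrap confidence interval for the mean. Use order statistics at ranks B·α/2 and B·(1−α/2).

α = 0.08; lower rank = 50 × 0.040 = 2; upper rank = 50 × 0.960 = 48.
The 2nd smallest replicate is 6.065; the 48th is 7.416.

(6.065, 7.416)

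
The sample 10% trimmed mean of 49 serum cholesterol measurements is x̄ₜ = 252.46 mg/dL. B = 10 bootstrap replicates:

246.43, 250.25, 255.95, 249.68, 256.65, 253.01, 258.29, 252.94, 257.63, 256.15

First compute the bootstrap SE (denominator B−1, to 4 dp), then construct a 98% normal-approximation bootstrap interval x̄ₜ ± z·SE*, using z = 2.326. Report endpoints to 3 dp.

Mean of replicates = 253.6980; sum of squared deviations = 138.2500; SE* = √(138.2500/9) = 3.9193
Margin = 2.326 × 3.9193 = 9.1163
Interval: 252.46 ± 9.1163

(243.344, 261.576)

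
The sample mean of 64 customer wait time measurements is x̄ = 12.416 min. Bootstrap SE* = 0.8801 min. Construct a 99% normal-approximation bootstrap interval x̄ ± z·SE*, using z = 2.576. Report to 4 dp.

(10.1489, 14.6831)

Margin = 2.576 × 0.8801 = 2.26714
Interval: 12.416 ± 2.26714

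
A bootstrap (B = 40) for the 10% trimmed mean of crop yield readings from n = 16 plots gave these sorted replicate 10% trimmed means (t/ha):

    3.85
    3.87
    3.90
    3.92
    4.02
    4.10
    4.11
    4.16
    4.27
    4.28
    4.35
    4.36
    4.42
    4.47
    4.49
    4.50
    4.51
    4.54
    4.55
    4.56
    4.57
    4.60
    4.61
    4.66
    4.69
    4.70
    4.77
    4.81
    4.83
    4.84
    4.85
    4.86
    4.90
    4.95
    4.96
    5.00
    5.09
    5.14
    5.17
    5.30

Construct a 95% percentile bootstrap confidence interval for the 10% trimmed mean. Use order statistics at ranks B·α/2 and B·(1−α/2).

α = 0.05; lower rank = 40 × 0.025 = 1; upper rank = 40 × 0.975 = 39.
The 1st smallest replicate is 3.85; the 39th is 5.17.

(3.85, 5.17)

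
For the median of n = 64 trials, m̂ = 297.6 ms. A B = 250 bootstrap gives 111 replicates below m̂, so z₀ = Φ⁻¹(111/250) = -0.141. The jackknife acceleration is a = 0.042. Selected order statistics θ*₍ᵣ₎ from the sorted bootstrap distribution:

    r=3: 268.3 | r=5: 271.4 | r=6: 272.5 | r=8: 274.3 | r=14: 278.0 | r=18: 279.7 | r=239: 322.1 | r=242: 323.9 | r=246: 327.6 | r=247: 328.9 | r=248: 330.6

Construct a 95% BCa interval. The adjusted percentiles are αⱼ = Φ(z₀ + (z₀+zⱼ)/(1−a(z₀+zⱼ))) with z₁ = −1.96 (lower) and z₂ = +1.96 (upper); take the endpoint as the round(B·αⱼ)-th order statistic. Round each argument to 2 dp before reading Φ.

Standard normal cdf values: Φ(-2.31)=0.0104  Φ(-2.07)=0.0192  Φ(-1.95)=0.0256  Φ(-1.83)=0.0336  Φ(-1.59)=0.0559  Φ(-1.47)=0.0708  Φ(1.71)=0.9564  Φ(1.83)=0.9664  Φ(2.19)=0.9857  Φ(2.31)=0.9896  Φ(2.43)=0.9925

(271.4, 323.9)

Lower: z₀ + z₁ = -0.141 + (-1.960) = -2.101; 1 − a(z₀+z₁) = 1 − (0.042)(-2.101) = 1.0882; argument = -0.141 + (-2.101)/1.0882 = -2.0716 → -2.07.
α₁ = Φ(-2.07) = 0.0192; rank = round(250 × 0.0192) = 5; θ*₍5₎ = 271.4.
Upper: z₀ + z₂ = 1.819; 1 − a(z₀+z₂) = 0.9236; argument = 1.8285 → 1.83; α₂ = 0.9664; rank = 242; θ*₍242₎ = 323.9.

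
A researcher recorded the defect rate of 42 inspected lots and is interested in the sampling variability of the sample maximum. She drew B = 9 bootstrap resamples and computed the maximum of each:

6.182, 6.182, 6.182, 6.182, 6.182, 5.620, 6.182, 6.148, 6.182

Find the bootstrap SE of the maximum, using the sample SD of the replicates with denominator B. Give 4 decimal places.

SE* = 0.1756

Bootstrap SE is the standard deviation of the 9 replicate maximums.
Mean of replicates: (6.182 + 6.182 + 6.182 + 6.182 + 6.182 + 5.620 + 6.182 + 6.148 + 6.182) / 9 = 55.04200 / 9 = 6.11578
Sum of squared deviations: (+0.06622)² + (+0.06622)² + (+0.06622)² + (+0.06622)² + (+0.06622)² + (−0.49578)² + (+0.06622)² + (+0.03222)² + (+0.06622)² = 0.27753
Variance = 0.27753 / 9 = 0.03084
SE* = √0.03084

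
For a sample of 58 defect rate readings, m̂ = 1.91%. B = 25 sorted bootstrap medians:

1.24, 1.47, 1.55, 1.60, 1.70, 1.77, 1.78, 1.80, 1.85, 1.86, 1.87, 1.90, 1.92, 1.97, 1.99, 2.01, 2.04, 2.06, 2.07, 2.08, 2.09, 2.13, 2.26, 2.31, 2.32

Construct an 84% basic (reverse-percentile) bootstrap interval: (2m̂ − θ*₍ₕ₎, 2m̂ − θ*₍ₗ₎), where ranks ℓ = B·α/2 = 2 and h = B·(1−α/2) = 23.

(1.56, 2.35)

Percentile endpoints at ranks 2 and 23: θ*₍2₎ = 1.47, θ*₍23₎ = 2.26.
Basic interval reflects these around m̂:
  lower = 2 × 1.91 − 2.26 = 1.56
  upper = 2 × 1.91 − 1.47 = 2.35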